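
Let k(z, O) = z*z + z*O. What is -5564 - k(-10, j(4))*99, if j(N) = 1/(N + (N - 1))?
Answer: -107258/7 ≈ -15323.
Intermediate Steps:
j(N) = 1/(-1 + 2*N) (j(N) = 1/(N + (-1 + N)) = 1/(-1 + 2*N))
k(z, O) = z² + O*z
-5564 - k(-10, j(4))*99 = -5564 - (-10*(1/(-1 + 2*4) - 10))*99 = -5564 - (-10*(1/(-1 + 8) - 10))*99 = -5564 - (-10*(1/7 - 10))*99 = -5564 - (-10*(⅐ - 10))*99 = -5564 - (-10*(-69/7))*99 = -5564 - 690*99/7 = -5564 - 1*68310/7 = -5564 - 68310/7 = -107258/7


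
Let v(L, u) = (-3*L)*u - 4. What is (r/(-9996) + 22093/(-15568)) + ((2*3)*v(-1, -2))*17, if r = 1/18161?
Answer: -103096704792637/100934769936 ≈ -1021.4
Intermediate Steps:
r = 1/18161 ≈ 5.5063e-5
v(L, u) = -4 - 3*L*u (v(L, u) = -3*L*u - 4 = -4 - 3*L*u)
(r/(-9996) + 22093/(-15568)) + ((2*3)*v(-1, -2))*17 = ((1/18161)/(-9996) + 22093/(-15568)) + ((2*3)*(-4 - 3*(-1)*(-2)))*17 = ((1/18161)*(-1/9996) + 22093*(-1/15568)) + (6*(-4 - 6))*17 = (-1/181537356 - 22093/15568) + (6*(-10))*17 = -143239457917/100934769936 - 60*17 = -143239457917/100934769936 - 1020 = -103096704792637/100934769936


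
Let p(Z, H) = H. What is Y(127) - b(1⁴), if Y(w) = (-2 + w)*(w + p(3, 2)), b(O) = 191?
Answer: 15934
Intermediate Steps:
Y(w) = (-2 + w)*(2 + w) (Y(w) = (-2 + w)*(w + 2) = (-2 + w)*(2 + w))
Y(127) - b(1⁴) = (-4 + 127²) - 1*191 = (-4 + 16129) - 191 = 16125 - 191 = 15934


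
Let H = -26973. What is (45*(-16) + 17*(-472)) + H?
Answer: -35717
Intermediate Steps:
(45*(-16) + 17*(-472)) + H = (45*(-16) + 17*(-472)) - 26973 = (-720 - 8024) - 26973 = -8744 - 26973 = -35717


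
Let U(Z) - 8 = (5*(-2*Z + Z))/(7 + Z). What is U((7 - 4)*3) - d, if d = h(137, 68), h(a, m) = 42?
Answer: -589/16 ≈ -36.813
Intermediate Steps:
d = 42
U(Z) = 8 - 5*Z/(7 + Z) (U(Z) = 8 + (5*(-2*Z + Z))/(7 + Z) = 8 + (5*(-Z))/(7 + Z) = 8 + (-5*Z)/(7 + Z) = 8 - 5*Z/(7 + Z))
U((7 - 4)*3) - d = (56 + 3*((7 - 4)*3))/(7 + (7 - 4)*3) - 1*42 = (56 + 3*(3*3))/(7 + 3*3) - 42 = (56 + 3*9)/(7 + 9) - 42 = (56 + 27)/16 - 42 = (1/16)*83 - 42 = 83/16 - 42 = -589/16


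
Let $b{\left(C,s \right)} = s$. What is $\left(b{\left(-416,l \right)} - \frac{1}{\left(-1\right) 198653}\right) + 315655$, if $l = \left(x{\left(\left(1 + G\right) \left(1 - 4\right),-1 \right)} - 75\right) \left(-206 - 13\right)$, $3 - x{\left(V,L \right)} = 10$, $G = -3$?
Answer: $\frac{66273223290}{198653} \approx 3.3361 \cdot 10^{5}$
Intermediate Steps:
$x{\left(V,L \right)} = -7$ ($x{\left(V,L \right)} = 3 - 10 = -7$)
$l = 17958$ ($l = \left(-7 - 75\right) \left(-206 - 13\right) = \left(-82\right) \left(-219\right) = 17958$)
$\left(b{\left(-416,l \right)} - \frac{1}{\left(-1\right) 198653}\right) + 315655 = \left(17958 - \frac{1}{\left(-1\right) 198653}\right) + 315655 = \left(17958 - \frac{1}{-198653}\right) + 315655 = \left(17958 - - \frac{1}{198653}\right) + 315655 = \left(17958 + \frac{1}{198653}\right) + 315655 = \frac{3567410575}{198653} + 315655 = \frac{66273223290}{198653}$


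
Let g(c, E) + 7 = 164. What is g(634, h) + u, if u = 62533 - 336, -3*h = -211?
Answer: 62354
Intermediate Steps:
h = 211/3 (h = -⅓*(-211) = 211/3 ≈ 70.333)
g(c, E) = 157 (g(c, E) = -7 + 164 = 157)
u = 62197
g(634, h) + u = 157 + 62197 = 62354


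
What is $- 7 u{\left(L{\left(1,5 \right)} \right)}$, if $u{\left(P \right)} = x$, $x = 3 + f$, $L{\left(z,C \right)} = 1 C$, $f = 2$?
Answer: $-35$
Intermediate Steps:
$L{\left(z,C \right)} = C$
$x = 5$ ($x = 3 + 2 = 5$)
$u{\left(P \right)} = 5$
$- 7 u{\left(L{\left(1,5 \right)} \right)} = \left(-7\right) 5 = -35$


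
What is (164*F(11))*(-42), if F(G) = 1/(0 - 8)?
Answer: 861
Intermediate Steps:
F(G) = -⅛ (F(G) = 1/(-8) = -⅛)
(164*F(11))*(-42) = (164*(-⅛))*(-42) = -41/2*(-42) = 861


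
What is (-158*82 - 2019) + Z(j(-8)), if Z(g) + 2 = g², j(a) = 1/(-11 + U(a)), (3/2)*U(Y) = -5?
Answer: -27692464/1849 ≈ -14977.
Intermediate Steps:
U(Y) = -10/3 (U(Y) = (⅔)*(-5) = -10/3)
j(a) = -3/43 (j(a) = 1/(-11 - 10/3) = 1/(-43/3) = -3/43)
Z(g) = -2 + g²
(-158*82 - 2019) + Z(j(-8)) = (-158*82 - 2019) + (-2 + (-3/43)²) = (-12956 - 2019) + (-2 + 9/1849) = -14975 - 3689/1849 = -27692464/1849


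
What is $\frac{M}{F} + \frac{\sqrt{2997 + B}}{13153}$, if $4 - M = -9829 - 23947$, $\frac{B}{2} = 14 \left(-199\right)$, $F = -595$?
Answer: $- \frac{6756}{119} + \frac{5 i \sqrt{103}}{13153} \approx -56.773 + 0.003858 i$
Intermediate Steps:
$B = -5572$ ($B = 2 \cdot 14 \left(-199\right) = 2 \left(-2786\right) = -5572$)
$M = 33780$ ($M = 4 - \left(-9829 - 23947\right) = 4 - -33776 = 4 + 33776 = 33780$)
$\frac{M}{F} + \frac{\sqrt{2997 + B}}{13153} = \frac{33780}{-595} + \frac{\sqrt{2997 - 5572}}{13153} = 33780 \left(- \frac{1}{595}\right) + \sqrt{-2575} \cdot \frac{1}{13153} = - \frac{6756}{119} + 5 i \sqrt{103} \cdot \frac{1}{13153} = - \frac{6756}{119} + \frac{5 i \sqrt{103}}{13153}$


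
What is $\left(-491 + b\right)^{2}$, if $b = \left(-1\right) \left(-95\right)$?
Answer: $156816$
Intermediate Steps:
$b = 95$
$\left(-491 + b\right)^{2} = \left(-491 + 95\right)^{2} = \left(-396\right)^{2} = 156816$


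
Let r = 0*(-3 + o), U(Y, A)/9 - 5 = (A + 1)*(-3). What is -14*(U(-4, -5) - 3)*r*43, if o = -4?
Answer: 0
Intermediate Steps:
U(Y, A) = 18 - 27*A (U(Y, A) = 45 + 9*((A + 1)*(-3)) = 45 + 9*((1 + A)*(-3)) = 45 + 9*(-3 - 3*A) = 45 + (-27 - 27*A) = 18 - 27*A)
r = 0 (r = 0*(-3 - 4) = 0*(-7) = 0)
-14*(U(-4, -5) - 3)*r*43 = -14*((18 - 27*(-5)) - 3)*0*43 = -14*((18 + 135) - 3)*0*43 = -14*(153 - 3)*0*43 = -2100*0*43 = -14*0*43 = 0*43 = 0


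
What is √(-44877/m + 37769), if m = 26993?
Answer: 2*√6879528700955/26993 ≈ 194.34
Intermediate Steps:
√(-44877/m + 37769) = √(-44877/26993 + 37769) = √(1019453740/26993) = 2*√6879528700955/26993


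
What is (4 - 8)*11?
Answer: -44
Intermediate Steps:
(4 - 8)*11 = -4*11 = -44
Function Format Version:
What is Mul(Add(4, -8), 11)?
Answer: -44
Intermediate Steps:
Mul(Add(4, -8), 11) = Mul(-4, 11) = -44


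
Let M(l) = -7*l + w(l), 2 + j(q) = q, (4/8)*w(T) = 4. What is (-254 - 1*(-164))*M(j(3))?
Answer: -90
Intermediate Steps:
w(T) = 8 (w(T) = 2*4 = 8)
j(q) = -2 + q
M(l) = 8 - 7*l (M(l) = -7*l + 8 = 8 - 7*l)
(-254 - 1*(-164))*M(j(3)) = (-254 - 1*(-164))*(8 - 7*(-2 + 3)) = (-254 + 164)*(8 - 7*1) = -90*(8 - 7) = -90*1 = -90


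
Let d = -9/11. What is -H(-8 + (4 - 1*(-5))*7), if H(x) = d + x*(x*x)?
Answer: -1830116/11 ≈ -1.6637e+5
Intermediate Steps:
d = -9/11 (d = -9*1/11 = -9/11 ≈ -0.81818)
H(x) = -9/11 + x³ (H(x) = -9/11 + x*(x*x) = -9/11 + x*x² = -9/11 + x³)
-H(-8 + (4 - 1*(-5))*7) = -(-9/11 + (-8 + (4 - 1*(-5))*7)³) = -(-9/11 + (-8 + (4 + 5)*7)³) = -(-9/11 + (-8 + 9*7)³) = -(-9/11 + (-8 + 63)³) = -(-9/11 + 55³) = -(-9/11 + 166375) = -1*1830116/11 = -1830116/11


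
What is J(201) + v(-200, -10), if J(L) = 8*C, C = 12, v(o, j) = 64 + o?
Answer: -40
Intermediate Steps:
J(L) = 96 (J(L) = 8*12 = 96)
J(201) + v(-200, -10) = 96 + (64 - 200) = 96 - 136 = -40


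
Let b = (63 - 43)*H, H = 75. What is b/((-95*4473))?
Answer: -100/28329 ≈ -0.0035300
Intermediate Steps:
b = 1500 (b = (63 - 43)*75 = 20*75 = 1500)
b/((-95*4473)) = 1500/((-95*4473)) = 1500/(-424935) = 1500*(-1/424935) = -100/28329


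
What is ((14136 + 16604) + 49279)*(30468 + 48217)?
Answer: 6296295015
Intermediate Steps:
((14136 + 16604) + 49279)*(30468 + 48217) = (30740 + 49279)*78685 = 80019*78685 = 6296295015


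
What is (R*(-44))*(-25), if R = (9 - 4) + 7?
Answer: 13200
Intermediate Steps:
R = 12 (R = 5 + 7 = 12)
(R*(-44))*(-25) = (12*(-44))*(-25) = -528*(-25) = 13200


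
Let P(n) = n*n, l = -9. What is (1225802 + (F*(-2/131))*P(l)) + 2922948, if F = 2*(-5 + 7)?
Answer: 543485602/131 ≈ 4.1487e+6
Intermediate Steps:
P(n) = n**2
F = 4 (F = 2*2 = 4)
(1225802 + (F*(-2/131))*P(l)) + 2922948 = (1225802 + (4*(-2/131))*(-9)**2) + 2922948 = (1225802 + (4*(-2*1/131))*81) + 2922948 = (1225802 + (4*(-2/131))*81) + 2922948 = (1225802 - 8/131*81) + 2922948 = (1225802 - 648/131) + 2922948 = 160579414/131 + 2922948 = 543485602/131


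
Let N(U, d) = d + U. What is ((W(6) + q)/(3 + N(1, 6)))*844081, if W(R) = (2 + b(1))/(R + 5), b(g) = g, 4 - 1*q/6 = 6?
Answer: -108886449/110 ≈ -9.8988e+5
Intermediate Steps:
q = -12 (q = 24 - 6*6 = 24 - 36 = -12)
N(U, d) = U + d
W(R) = 3/(5 + R) (W(R) = (2 + 1)/(R + 5) = 3/(5 + R))
((W(6) + q)/(3 + N(1, 6)))*844081 = ((3/(5 + 6) - 12)/(3 + (1 + 6)))*844081 = ((3/11 - 12)/(3 + 7))*844081 = ((3*(1/11) - 12)/10)*844081 = ((3/11 - 12)*(⅒))*844081 = -129/11*⅒*844081 = -129/110*844081 = -108886449/110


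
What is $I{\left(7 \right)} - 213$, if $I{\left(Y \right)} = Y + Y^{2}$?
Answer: $-157$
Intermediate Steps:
$I{\left(7 \right)} - 213 = 7 \left(1 + 7\right) - 213 = 7 \cdot 8 - 213 = 56 - 213 = -157$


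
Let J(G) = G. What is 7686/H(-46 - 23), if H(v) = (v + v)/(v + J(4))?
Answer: 83265/23 ≈ 3620.2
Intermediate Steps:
H(v) = 2*v/(4 + v) (H(v) = (v + v)/(v + 4) = (2*v)/(4 + v) = 2*v/(4 + v))
7686/H(-46 - 23) = 7686/((2*(-46 - 23)/(4 + (-46 - 23)))) = 7686/((2*(-69)/(4 - 69))) = 7686/((2*(-69)/(-65))) = 7686/((2*(-69)*(-1/65))) = 7686/(138/65) = 7686*(65/138) = 83265/23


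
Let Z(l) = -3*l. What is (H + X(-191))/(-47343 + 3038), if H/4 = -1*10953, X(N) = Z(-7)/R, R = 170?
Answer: 7448019/7531850 ≈ 0.98887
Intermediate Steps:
X(N) = 21/170 (X(N) = -3*(-7)/170 = 21*(1/170) = 21/170)
H = -43812 (H = 4*(-1*10953) = 4*(-10953) = -43812)
(H + X(-191))/(-47343 + 3038) = (-43812 + 21/170)/(-47343 + 3038) = -7448019/170/(-44305) = -7448019/170*(-1/44305) = 7448019/7531850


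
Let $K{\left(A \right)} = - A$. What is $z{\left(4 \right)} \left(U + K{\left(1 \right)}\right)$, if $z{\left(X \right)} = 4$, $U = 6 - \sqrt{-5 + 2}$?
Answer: $20 - 4 i \sqrt{3} \approx 20.0 - 6.9282 i$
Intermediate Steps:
$U = 6 - i \sqrt{3}$ ($U = 6 - \sqrt{-3} = 6 - i \sqrt{3} \approx 6.0 - 1.732 i$)
$z{\left(4 \right)} \left(U + K{\left(1 \right)}\right) = 4 \left(\left(6 - i \sqrt{3}\right) - 1\right) = 4 \left(5 - i \sqrt{3}\right) = 20 - 4 i \sqrt{3}$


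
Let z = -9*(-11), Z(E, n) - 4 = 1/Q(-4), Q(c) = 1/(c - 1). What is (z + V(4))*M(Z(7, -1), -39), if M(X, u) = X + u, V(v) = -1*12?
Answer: -3480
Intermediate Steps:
Q(c) = 1/(-1 + c)
Z(E, n) = -1 (Z(E, n) = 4 + 1/(1/(-1 - 4)) = 4 + 1/(1/(-5)) = 4 + 1/(-⅕) = 4 - 5 = -1)
z = 99
V(v) = -12
(z + V(4))*M(Z(7, -1), -39) = (99 - 12)*(-1 - 39) = 87*(-40) = -3480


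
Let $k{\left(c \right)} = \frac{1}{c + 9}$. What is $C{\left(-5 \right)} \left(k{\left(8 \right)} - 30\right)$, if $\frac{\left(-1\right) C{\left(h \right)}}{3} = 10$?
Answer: $\frac{15270}{17} \approx 898.24$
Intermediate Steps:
$C{\left(h \right)} = -30$ ($C{\left(h \right)} = \left(-3\right) 10 = -30$)
$k{\left(c \right)} = \frac{1}{9 + c}$
$C{\left(-5 \right)} \left(k{\left(8 \right)} - 30\right) = - 30 \left(\frac{1}{9 + 8} - 30\right) = - 30 \left(\frac{1}{17} - 30\right) = \left(-30\right) \left(- \frac{509}{17}\right) = \frac{15270}{17}$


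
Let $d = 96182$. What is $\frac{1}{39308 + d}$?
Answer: $\frac{1}{135490} \approx 7.3806 \cdot 10^{-6}$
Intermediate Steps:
$\frac{1}{39308 + d} = \frac{1}{39308 + 96182} = \frac{1}{135490}$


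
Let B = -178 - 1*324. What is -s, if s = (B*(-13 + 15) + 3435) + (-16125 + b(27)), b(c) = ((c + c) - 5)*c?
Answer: 12371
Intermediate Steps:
B = -502 (B = -178 - 324 = -502)
b(c) = c*(-5 + 2*c) (b(c) = (2*c - 5)*c = (-5 + 2*c)*c = c*(-5 + 2*c))
s = -12371 (s = (-502*(-13 + 15) + 3435) + (-16125 + 27*(-5 + 2*27)) = (-502*2 + 3435) + (-16125 + 27*(-5 + 54)) = (-1004 + 3435) + (-16125 + 27*49) = 2431 + (-16125 + 1323) = 2431 - 14802 = -12371)
-s = -1*(-12371) = 12371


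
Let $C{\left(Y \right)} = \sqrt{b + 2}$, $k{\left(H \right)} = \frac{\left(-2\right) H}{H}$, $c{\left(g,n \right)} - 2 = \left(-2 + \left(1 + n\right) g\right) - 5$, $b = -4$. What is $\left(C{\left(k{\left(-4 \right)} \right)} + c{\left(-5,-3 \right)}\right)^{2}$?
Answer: $\left(5 + i \sqrt{2}\right)^{2} \approx 23.0 + 14.142 i$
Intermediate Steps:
$c{\left(g,n \right)} = -5 + g \left(1 + n\right)$ ($c{\left(g,n \right)} = 2 + \left(\left(-2 + \left(1 + n\right) g\right) - 5\right) = 2 + \left(\left(-2 + g \left(1 + n\right)\right) - 5\right) = 2 + \left(-7 + g \left(1 + n\right)\right) = -5 + g \left(1 + n\right)$)
$k{\left(H \right)} = -2$
$C{\left(Y \right)} = i \sqrt{2}$ ($C{\left(Y \right)} = \sqrt{-4 + 2} = \sqrt{-2} = i \sqrt{2}$)
$\left(C{\left(k{\left(-4 \right)} \right)} + c{\left(-5,-3 \right)}\right)^{2} = \left(i \sqrt{2} - -5\right)^{2} = \left(i \sqrt{2} + 5\right)^{2} = \left(5 + i \sqrt{2}\right)^{2}$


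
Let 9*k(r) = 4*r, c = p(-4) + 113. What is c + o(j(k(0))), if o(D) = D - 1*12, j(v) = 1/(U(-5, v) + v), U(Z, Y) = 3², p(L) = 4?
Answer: 946/9 ≈ 105.11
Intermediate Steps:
U(Z, Y) = 9
c = 117 (c = 4 + 113 = 117)
k(r) = 4*r/9 (k(r) = (4*r)/9 = 4*r/9)
j(v) = 1/(9 + v)
o(D) = -12 + D (o(D) = D - 12 = -12 + D)
c + o(j(k(0))) = 117 + (-12 + 1/(9 + (4/9)*0)) = 117 + (-12 + 1/(9 + 0)) = 117 + (-12 + 1/9) = 117 + (-12 + ⅑) = 117 - 107/9 = 946/9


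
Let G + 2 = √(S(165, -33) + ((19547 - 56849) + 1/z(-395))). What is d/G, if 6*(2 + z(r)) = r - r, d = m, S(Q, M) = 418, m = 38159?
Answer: -13876/6707 - 3469*I*√147538/6707 ≈ -2.0689 - 198.67*I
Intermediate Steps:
d = 38159
z(r) = -2 (z(r) = -2 + (r - r)/6 = -2 + (⅙)*0 = -2 + 0 = -2)
G = -2 + I*√147538/2 (G = -2 + √(418 + ((19547 - 56849) + 1/(-2))) = -2 + √(418 + (-37302 - ½)) = -2 + √(418 - 74605/2) = -2 + √(-73769/2) = -2 + I*√147538/2 ≈ -2.0 + 192.05*I)
d/G = 38159/(-2 + I*√147538/2)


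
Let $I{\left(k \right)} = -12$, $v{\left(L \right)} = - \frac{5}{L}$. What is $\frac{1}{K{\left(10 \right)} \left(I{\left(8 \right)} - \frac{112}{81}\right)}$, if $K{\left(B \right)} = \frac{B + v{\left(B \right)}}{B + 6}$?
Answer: $- \frac{648}{5149} \approx -0.12585$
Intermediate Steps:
$K{\left(B \right)} = \frac{B - \frac{5}{B}}{6 + B}$ ($K{\left(B \right)} = \frac{B - \frac{5}{B}}{B + 6} = \frac{B - \frac{5}{B}}{6 + B}$)
$\frac{1}{K{\left(10 \right)} \left(I{\left(8 \right)} - \frac{112}{81}\right)} = \frac{1}{\frac{-5 + 10^{2}}{10 \left(6 + 10\right)} \left(-12 - \frac{112}{81}\right)} = \frac{1}{\frac{-5 + 100}{10 \cdot 16} \left(-12 - \frac{112}{81}\right)} = \frac{1}{\frac{1}{10} \cdot \frac{1}{16} \cdot 95 \left(-12 - \frac{112}{81}\right)} = \frac{1}{\frac{19}{32} \left(- \frac{1084}{81}\right)} = \frac{1}{- \frac{5149}{648}} = - \frac{648}{5149}$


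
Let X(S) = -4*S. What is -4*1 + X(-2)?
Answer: 4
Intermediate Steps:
-4*1 + X(-2) = -4*1 - 4*(-2) = -4 + 8 = 4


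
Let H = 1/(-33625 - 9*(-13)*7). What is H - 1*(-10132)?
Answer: 332390391/32806 ≈ 10132.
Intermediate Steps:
H = -1/32806 (H = 1/(-33625 + 117*7) = 1/(-33625 + 819) = 1/(-32806) = -1/32806 ≈ -3.0482e-5)
H - 1*(-10132) = -1/32806 - 1*(-10132) = -1/32806 + 10132 = 332390391/32806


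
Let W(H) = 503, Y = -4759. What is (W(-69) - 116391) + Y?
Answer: -120647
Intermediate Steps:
(W(-69) - 116391) + Y = (503 - 116391) - 4759 = -115888 - 4759 = -120647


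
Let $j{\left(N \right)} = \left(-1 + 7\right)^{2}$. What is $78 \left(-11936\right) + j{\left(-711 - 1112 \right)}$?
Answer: $-930972$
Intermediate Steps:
$j{\left(N \right)} = 36$ ($j{\left(N \right)} = 6^{2} = 36$)
$78 \left(-11936\right) + j{\left(-711 - 1112 \right)} = 78 \left(-11936\right) + 36 = -931008 + 36 = -930972$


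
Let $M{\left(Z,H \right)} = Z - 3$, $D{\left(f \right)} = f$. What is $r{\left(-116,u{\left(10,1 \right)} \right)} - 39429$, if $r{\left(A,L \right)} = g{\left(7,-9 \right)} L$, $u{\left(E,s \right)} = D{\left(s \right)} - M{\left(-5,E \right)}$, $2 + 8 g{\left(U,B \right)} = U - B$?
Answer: $- \frac{157653}{4} \approx -39413.0$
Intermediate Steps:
$M{\left(Z,H \right)} = -3 + Z$
$g{\left(U,B \right)} = - \frac{1}{4} - \frac{B}{8} + \frac{U}{8}$ ($g{\left(U,B \right)} = - \frac{1}{4} + \frac{U - B}{8} = - \frac{1}{4} - \left(- \frac{U}{8} + \frac{B}{8}\right) = - \frac{1}{4} - \frac{B}{8} + \frac{U}{8}$)
$u{\left(E,s \right)} = 8 + s$ ($u{\left(E,s \right)} = s - \left(-3 - 5\right) = s - -8 = s + 8 = 8 + s$)
$r{\left(A,L \right)} = \frac{7 L}{4}$ ($r{\left(A,L \right)} = \left(- \frac{1}{4} - - \frac{9}{8} + \frac{1}{8} \cdot 7\right) L = \left(- \frac{1}{4} + \frac{9}{8} + \frac{7}{8}\right) L = \frac{7 L}{4}$)
$r{\left(-116,u{\left(10,1 \right)} \right)} - 39429 = \frac{7 \left(8 + 1\right)}{4} - 39429 = \frac{7}{4} \cdot 9 - 39429 = \frac{63}{4} - 39429 = - \frac{157653}{4}$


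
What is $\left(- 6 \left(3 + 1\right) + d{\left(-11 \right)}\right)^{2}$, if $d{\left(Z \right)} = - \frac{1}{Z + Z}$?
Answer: $\frac{277729}{484} \approx 573.82$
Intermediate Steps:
$d{\left(Z \right)} = - \frac{1}{2 Z}$
$\left(- 6 \left(3 + 1\right) + d{\left(-11 \right)}\right)^{2} = \left(- 6 \left(3 + 1\right) - \frac{1}{2 \left(-11\right)}\right)^{2} = \left(\left(-6\right) 4 - - \frac{1}{22}\right)^{2} = \left(-24 + \frac{1}{22}\right)^{2} = \left(- \frac{527}{22}\right)^{2} = \frac{277729}{484}$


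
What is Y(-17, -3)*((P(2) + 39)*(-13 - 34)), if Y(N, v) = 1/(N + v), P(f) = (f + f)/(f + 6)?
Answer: 3713/40 ≈ 92.825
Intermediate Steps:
P(f) = 2*f/(6 + f) (P(f) = (2*f)/(6 + f) = 2*f/(6 + f))
Y(-17, -3)*((P(2) + 39)*(-13 - 34)) = ((2*2/(6 + 2) + 39)*(-13 - 34))/(-17 - 3) = ((2*2/8 + 39)*(-47))/(-20) = -(2*2*(⅛) + 39)*(-47)/20 = -(½ + 39)*(-47)/20 = -79*(-47)/40 = -1/20*(-3713/2) = 3713/40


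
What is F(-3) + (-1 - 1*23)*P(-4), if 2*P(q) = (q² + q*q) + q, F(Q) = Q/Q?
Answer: -335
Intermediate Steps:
F(Q) = 1
P(q) = q² + q/2 (P(q) = ((q² + q*q) + q)/2 = ((q² + q²) + q)/2 = (2*q² + q)/2 = (q + 2*q²)/2 = q² + q/2)
F(-3) + (-1 - 1*23)*P(-4) = 1 + (-1 - 1*23)*(-4*(½ - 4)) = 1 + (-1 - 23)*(-4*(-7/2)) = 1 - 24*14 = 1 - 336 = -335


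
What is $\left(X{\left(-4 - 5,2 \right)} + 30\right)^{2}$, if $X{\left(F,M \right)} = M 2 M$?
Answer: $1444$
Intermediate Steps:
$X{\left(F,M \right)} = 2 M^{2}$ ($X{\left(F,M \right)} = 2 M M = 2 M^{2}$)
$\left(X{\left(-4 - 5,2 \right)} + 30\right)^{2} = \left(2 \cdot 2^{2} + 30\right)^{2} = \left(2 \cdot 4 + 30\right)^{2} = \left(8 + 30\right)^{2} = 38^{2} = 1444$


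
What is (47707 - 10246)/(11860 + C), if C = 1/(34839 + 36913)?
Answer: 2687901672/850978721 ≈ 3.1586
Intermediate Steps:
C = 1/71752 ≈ 1.3937e-5
(47707 - 10246)/(11860 + C) = (47707 - 10246)/(11860 + 1/71752) = 37461/(850978721/71752) = 37461*(71752/850978721) = 2687901672/850978721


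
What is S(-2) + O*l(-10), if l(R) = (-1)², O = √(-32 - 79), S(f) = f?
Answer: -2 + I*√111 ≈ -2.0 + 10.536*I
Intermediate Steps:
O = I*√111 (O = √(-111) = I*√111 ≈ 10.536*I)
l(R) = 1
S(-2) + O*l(-10) = -2 + (I*√111)*1 = -2 + I*√111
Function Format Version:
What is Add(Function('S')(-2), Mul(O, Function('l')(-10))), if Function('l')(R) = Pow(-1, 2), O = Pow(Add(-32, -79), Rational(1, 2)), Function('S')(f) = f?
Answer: Add(-2, Mul(I, Pow(111, Rational(1, 2)))) ≈ Add(-2.0000, Mul(10.536, I))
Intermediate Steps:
O = Mul(I, Pow(111, Rational(1, 2))) (O = Pow(-111, Rational(1, 2)) = Mul(I, Pow(111, Rational(1, 2))) ≈ Mul(10.536, I))
Function('l')(R) = 1
Add(Function('S')(-2), Mul(O, Function('l')(-10))) = Add(-2, Mul(Mul(I, Pow(111, Rational(1, 2))), 1)) = Add(-2, Mul(I, Pow(111, Rational(1, 2))))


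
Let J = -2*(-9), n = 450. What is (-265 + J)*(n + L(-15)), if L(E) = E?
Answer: -107445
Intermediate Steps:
J = 18
(-265 + J)*(n + L(-15)) = (-265 + 18)*(450 - 15) = -247*435 = -107445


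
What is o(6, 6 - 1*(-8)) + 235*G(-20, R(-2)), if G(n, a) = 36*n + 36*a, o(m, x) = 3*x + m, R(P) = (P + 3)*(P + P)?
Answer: -202992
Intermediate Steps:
R(P) = 2*P*(3 + P) (R(P) = (3 + P)*(2*P) = 2*P*(3 + P))
o(m, x) = m + 3*x
G(n, a) = 36*a + 36*n
o(6, 6 - 1*(-8)) + 235*G(-20, R(-2)) = (6 + 3*(6 - 1*(-8))) + 235*(36*(2*(-2)*(3 - 2)) + 36*(-20)) = (6 + 3*(6 + 8)) + 235*(36*(2*(-2)*1) - 720) = (6 + 3*14) + 235*(36*(-4) - 720) = (6 + 42) + 235*(-144 - 720) = 48 + 235*(-864) = 48 - 203040 = -202992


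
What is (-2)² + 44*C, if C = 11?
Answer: 488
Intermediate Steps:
(-2)² + 44*C = (-2)² + 44*11 = 4 + 484 = 488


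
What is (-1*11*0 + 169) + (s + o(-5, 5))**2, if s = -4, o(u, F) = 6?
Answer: 173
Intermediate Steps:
(-1*11*0 + 169) + (s + o(-5, 5))**2 = (-1*11*0 + 169) + (-4 + 6)**2 = (-11*0 + 169) + 2**2 = (0 + 169) + 4 = 169 + 4 = 173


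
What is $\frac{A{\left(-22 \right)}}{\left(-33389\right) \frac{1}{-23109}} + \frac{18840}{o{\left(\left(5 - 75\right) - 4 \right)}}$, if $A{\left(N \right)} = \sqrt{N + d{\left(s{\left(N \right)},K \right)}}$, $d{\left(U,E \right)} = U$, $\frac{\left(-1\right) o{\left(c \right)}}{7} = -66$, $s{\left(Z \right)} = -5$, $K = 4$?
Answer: $\frac{3140}{77} + \frac{69327 i \sqrt{3}}{33389} \approx 40.779 + 3.5963 i$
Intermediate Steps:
$o{\left(c \right)} = 462$ ($o{\left(c \right)} = \left(-7\right) \left(-66\right) = 462$)
$A{\left(N \right)} = \sqrt{-5 + N}$ ($A{\left(N \right)} = \sqrt{N - 5} = \sqrt{-5 + N}$)
$\frac{A{\left(-22 \right)}}{\left(-33389\right) \frac{1}{-23109}} + \frac{18840}{o{\left(\left(5 - 75\right) - 4 \right)}} = \frac{\sqrt{-5 - 22}}{\left(-33389\right) \frac{1}{-23109}} + \frac{18840}{462} = \frac{\sqrt{-27}}{\left(-33389\right) \left(- \frac{1}{23109}\right)} + 18840 \cdot \frac{1}{462} = \frac{3 i \sqrt{3}}{\frac{33389}{23109}} + \frac{3140}{77} = 3 i \sqrt{3} \cdot \frac{23109}{33389} + \frac{3140}{77} = \frac{69327 i \sqrt{3}}{33389} + \frac{3140}{77} = \frac{3140}{77} + \frac{69327 i \sqrt{3}}{33389}$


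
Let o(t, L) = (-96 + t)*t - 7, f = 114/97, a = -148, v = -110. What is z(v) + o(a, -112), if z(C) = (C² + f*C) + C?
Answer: 4652675/97 ≈ 47966.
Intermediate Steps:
f = 114/97 (f = 114*(1/97) = 114/97 ≈ 1.1753)
z(C) = C² + 211*C/97 (z(C) = (C² + 114*C/97) + C = C² + 211*C/97)
o(t, L) = -7 + t*(-96 + t) (o(t, L) = t*(-96 + t) - 7 = -7 + t*(-96 + t))
z(v) + o(a, -112) = (1/97)*(-110)*(211 + 97*(-110)) + (-7 + (-148)² - 96*(-148)) = (1/97)*(-110)*(211 - 10670) + (-7 + 21904 + 14208) = (1/97)*(-110)*(-10459) + 36105 = 1150490/97 + 36105 = 4652675/97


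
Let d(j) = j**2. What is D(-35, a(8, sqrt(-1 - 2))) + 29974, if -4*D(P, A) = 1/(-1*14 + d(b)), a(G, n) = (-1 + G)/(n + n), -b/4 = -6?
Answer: 67381551/2248 ≈ 29974.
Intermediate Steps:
b = 24 (b = -4*(-6) = 24)
a(G, n) = (-1 + G)/(2*n) (a(G, n) = (-1 + G)/((2*n)) = (-1 + G)*(1/(2*n)) = (-1 + G)/(2*n))
D(P, A) = -1/2248 (D(P, A) = -1/(4*(-1*14 + 24**2)) = -1/(4*(-14 + 576)) = -1/4/562 = -1/4*1/562 = -1/2248)
D(-35, a(8, sqrt(-1 - 2))) + 29974 = -1/2248 + 29974 = 67381551/2248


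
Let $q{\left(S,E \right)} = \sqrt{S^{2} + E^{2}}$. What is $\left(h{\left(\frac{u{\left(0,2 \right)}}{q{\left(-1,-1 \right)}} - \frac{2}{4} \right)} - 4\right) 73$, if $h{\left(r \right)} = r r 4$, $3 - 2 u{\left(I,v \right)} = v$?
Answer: $- \frac{365}{2} - 73 \sqrt{2} \approx -285.74$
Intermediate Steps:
$q{\left(S,E \right)} = \sqrt{E^{2} + S^{2}}$
$u{\left(I,v \right)} = \frac{3}{2} - \frac{v}{2}$
$h{\left(r \right)} = 4 r^{2}$ ($h{\left(r \right)} = r^{2} \cdot 4 = 4 r^{2}$)
$\left(h{\left(\frac{u{\left(0,2 \right)}}{q{\left(-1,-1 \right)}} - \frac{2}{4} \right)} - 4\right) 73 = \left(4 \left(\frac{\frac{3}{2} - 1}{\sqrt{\left(-1\right)^{2} + \left(-1\right)^{2}}} - \frac{2}{4}\right)^{2} - 4\right) 73 = \left(4 \left(\frac{\frac{3}{2} - 1}{\sqrt{1 + 1}} - \frac{1}{2}\right)^{2} - 4\right) 73 = \left(4 \left(\frac{1}{2 \sqrt{2}} - \frac{1}{2}\right)^{2} - 4\right) 73 = \left(4 \left(\frac{\frac{1}{2} \sqrt{2}}{2} - \frac{1}{2}\right)^{2} - 4\right) 73 = \left(4 \left(\frac{\sqrt{2}}{4} - \frac{1}{2}\right)^{2} - 4\right) 73 = \left(4 \left(- \frac{1}{2} + \frac{\sqrt{2}}{4}\right)^{2} - 4\right) 73 = \left(-4 + 4 \left(- \frac{1}{2} + \frac{\sqrt{2}}{4}\right)^{2}\right) 73 = -292 + 292 \left(- \frac{1}{2} + \frac{\sqrt{2}}{4}\right)^{2}$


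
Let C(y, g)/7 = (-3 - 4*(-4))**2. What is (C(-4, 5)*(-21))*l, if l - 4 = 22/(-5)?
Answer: 49686/5 ≈ 9937.2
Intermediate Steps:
l = -2/5 (l = 4 + 22/(-5) = 4 + 22*(-1/5) = 4 - 22/5 = -2/5 ≈ -0.40000)
C(y, g) = 1183 (C(y, g) = 7*(-3 - 4*(-4))**2 = 7*(-3 + 16)**2 = 7*13**2 = 7*169 = 1183)
(C(-4, 5)*(-21))*l = (1183*(-21))*(-2/5) = -24843*(-2/5) = 49686/5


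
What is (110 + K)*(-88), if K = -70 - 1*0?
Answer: -3520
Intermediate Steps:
K = -70 (K = -70 + 0 = -70)
(110 + K)*(-88) = (110 - 70)*(-88) = 40*(-88) = -3520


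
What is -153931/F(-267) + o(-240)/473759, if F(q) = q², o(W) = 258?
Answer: -72907804067/33773805351 ≈ -2.1587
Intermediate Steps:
-153931/F(-267) + o(-240)/473759 = -153931/((-267)²) + 258/473759 = -153931/71289 + 258*(1/473759) = -153931*1/71289 + 258/473759 = -153931/71289 + 258/473759 = -72907804067/33773805351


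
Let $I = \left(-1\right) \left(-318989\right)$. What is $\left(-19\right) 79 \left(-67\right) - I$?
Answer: $-218422$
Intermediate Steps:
$I = 318989$
$\left(-19\right) 79 \left(-67\right) - I = \left(-19\right) 79 \left(-67\right) - 318989 = \left(-1501\right) \left(-67\right) - 318989 = 100567 - 318989 = -218422$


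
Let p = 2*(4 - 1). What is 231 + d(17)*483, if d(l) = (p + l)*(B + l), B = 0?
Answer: 189084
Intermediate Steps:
p = 6 (p = 2*3 = 6)
d(l) = l*(6 + l) (d(l) = (6 + l)*(0 + l) = (6 + l)*l = l*(6 + l))
231 + d(17)*483 = 231 + (17*(6 + 17))*483 = 231 + (17*23)*483 = 231 + 391*483 = 231 + 188853 = 189084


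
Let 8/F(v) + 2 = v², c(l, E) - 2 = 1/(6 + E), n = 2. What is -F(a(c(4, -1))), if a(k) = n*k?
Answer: -100/217 ≈ -0.46083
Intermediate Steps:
c(l, E) = 2 + 1/(6 + E)
a(k) = 2*k
F(v) = 8/(-2 + v²)
-F(a(c(4, -1))) = -8/(-2 + (2*((13 + 2*(-1))/(6 - 1)))²) = -8/(-2 + (2*((13 - 2)/5))²) = -8/(-2 + (2*((⅕)*11))²) = -8/(-2 + (2*(11/5))²) = -8/(-2 + (22/5)²) = -8/(-2 + 484/25) = -8/434/25 = -8*25/434 = -1*100/217 = -100/217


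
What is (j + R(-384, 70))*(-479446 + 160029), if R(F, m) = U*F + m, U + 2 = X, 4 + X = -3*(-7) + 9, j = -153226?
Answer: 51864377124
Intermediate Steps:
X = 26 (X = -4 + (-3*(-7) + 9) = -4 + (21 + 9) = -4 + 30 = 26)
U = 24 (U = -2 + 26 = 24)
R(F, m) = m + 24*F (R(F, m) = 24*F + m = m + 24*F)
(j + R(-384, 70))*(-479446 + 160029) = (-153226 + (70 + 24*(-384)))*(-479446 + 160029) = (-153226 + (70 - 9216))*(-319417) = (-153226 - 9146)*(-319417) = -162372*(-319417) = 51864377124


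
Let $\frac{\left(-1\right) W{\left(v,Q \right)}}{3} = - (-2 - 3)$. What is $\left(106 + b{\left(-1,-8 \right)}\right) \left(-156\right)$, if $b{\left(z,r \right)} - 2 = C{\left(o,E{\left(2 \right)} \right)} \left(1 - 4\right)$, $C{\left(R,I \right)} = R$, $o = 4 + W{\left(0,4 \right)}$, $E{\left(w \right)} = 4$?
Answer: $-21996$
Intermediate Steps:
$W{\left(v,Q \right)} = -15$ ($W{\left(v,Q \right)} = - 3 \left(- (-2 - 3)\right) = - 3 \left(\left(-1\right) \left(-5\right)\right) = \left(-3\right) 5 = -15$)
$o = -11$ ($o = 4 - 15 = -11$)
$b{\left(z,r \right)} = 35$ ($b{\left(z,r \right)} = 2 - 11 \left(1 - 4\right) = 2 - -33 = 2 + 33 = 35$)
$\left(106 + b{\left(-1,-8 \right)}\right) \left(-156\right) = \left(106 + 35\right) \left(-156\right) = 141 \left(-156\right) = -21996$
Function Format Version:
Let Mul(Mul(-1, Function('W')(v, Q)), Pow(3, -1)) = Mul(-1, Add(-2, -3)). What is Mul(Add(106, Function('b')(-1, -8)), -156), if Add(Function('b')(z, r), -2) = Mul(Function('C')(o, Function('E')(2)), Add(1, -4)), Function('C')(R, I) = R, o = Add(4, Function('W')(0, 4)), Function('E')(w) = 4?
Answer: -21996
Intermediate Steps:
Function('W')(v, Q) = -15 (Function('W')(v, Q) = Mul(-3, Mul(-1, Add(-2, -3))) = Mul(-3, Mul(-1, -5)) = Mul(-3, 5) = -15)
o = -11 (o = Add(4, -15) = -11)
Function('b')(z, r) = 35 (Function('b')(z, r) = Add(2, Mul(-11, Add(1, -4))) = Add(2, Mul(-11, -3)) = Add(2, 33) = 35)
Mul(Add(106, Function('b')(-1, -8)), -156) = Mul(Add(106, 35), -156) = Mul(141, -156) = -21996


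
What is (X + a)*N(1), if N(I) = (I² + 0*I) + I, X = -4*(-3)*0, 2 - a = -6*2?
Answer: 28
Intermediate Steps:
a = 14 (a = 2 - (-6)*2 = 2 - 1*(-12) = 2 + 12 = 14)
X = 0 (X = 12*0 = 0)
N(I) = I + I² (N(I) = (I² + 0) + I = I² + I = I + I²)
(X + a)*N(1) = (0 + 14)*(1*(1 + 1)) = 14*(1*2) = 14*2 = 28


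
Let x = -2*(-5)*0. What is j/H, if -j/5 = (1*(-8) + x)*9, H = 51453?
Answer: 40/5717 ≈ 0.0069967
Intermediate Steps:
x = 0 (x = 10*0 = 0)
j = 360 (j = -5*(1*(-8) + 0)*9 = -5*(-8 + 0)*9 = -(-40)*9 = -5*(-72) = 360)
j/H = 360/51453 = 360*(1/51453) = 40/5717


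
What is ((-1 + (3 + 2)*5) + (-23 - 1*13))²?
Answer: 144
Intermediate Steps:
((-1 + (3 + 2)*5) + (-23 - 1*13))² = ((-1 + 5*5) + (-23 - 13))² = ((-1 + 25) - 36)² = (24 - 36)² = (-12)² = 144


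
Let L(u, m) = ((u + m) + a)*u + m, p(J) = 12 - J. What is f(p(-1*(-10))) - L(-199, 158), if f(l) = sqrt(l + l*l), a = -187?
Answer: -45530 + sqrt(6) ≈ -45528.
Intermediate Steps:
f(l) = sqrt(l + l**2)
L(u, m) = m + u*(-187 + m + u) (L(u, m) = ((u + m) - 187)*u + m = ((m + u) - 187)*u + m = (-187 + m + u)*u + m = u*(-187 + m + u) + m = m + u*(-187 + m + u))
f(p(-1*(-10))) - L(-199, 158) = sqrt((12 - (-1)*(-10))*(1 + (12 - (-1)*(-10)))) - (158 + (-199)**2 - 187*(-199) + 158*(-199)) = sqrt((12 - 1*10)*(1 + (12 - 1*10))) - (158 + 39601 + 37213 - 31442) = sqrt((12 - 10)*(1 + (12 - 10))) - 1*45530 = sqrt(2*(1 + 2)) - 45530 = sqrt(2*3) - 45530 = sqrt(6) - 45530 = -45530 + sqrt(6)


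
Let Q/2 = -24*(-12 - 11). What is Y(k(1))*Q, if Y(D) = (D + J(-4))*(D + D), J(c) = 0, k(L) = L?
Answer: 2208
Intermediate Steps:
Q = 1104 (Q = 2*(-24*(-12 - 11)) = 2*(-24*(-23)) = 2*552 = 1104)
Y(D) = 2*D**2 (Y(D) = (D + 0)*(D + D) = D*(2*D) = 2*D**2)
Y(k(1))*Q = (2*1**2)*1104 = (2*1)*1104 = 2*1104 = 2208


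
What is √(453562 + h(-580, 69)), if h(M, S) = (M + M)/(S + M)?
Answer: √118435155762/511 ≈ 673.47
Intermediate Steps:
h(M, S) = 2*M/(M + S) (h(M, S) = (2*M)/(M + S) = 2*M/(M + S))
√(453562 + h(-580, 69)) = √(453562 + 2*(-580)/(-580 + 69)) = √(453562 + 2*(-580)/(-511)) = √(453562 + 2*(-580)*(-1/511)) = √(453562 + 1160/511) = √(231771342/511) = √118435155762/511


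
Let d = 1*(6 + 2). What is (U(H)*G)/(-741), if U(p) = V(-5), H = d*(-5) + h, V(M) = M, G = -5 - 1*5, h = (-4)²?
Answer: -50/741 ≈ -0.067476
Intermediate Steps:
d = 8 (d = 1*8 = 8)
h = 16
G = -10 (G = -5 - 5 = -10)
H = -24 (H = 8*(-5) + 16 = -40 + 16 = -24)
U(p) = -5
(U(H)*G)/(-741) = -5*(-10)/(-741) = 50*(-1/741) = -50/741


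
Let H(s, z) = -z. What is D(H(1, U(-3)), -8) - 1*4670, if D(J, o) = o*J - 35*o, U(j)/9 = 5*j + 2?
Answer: -5326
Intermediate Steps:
U(j) = 18 + 45*j (U(j) = 9*(5*j + 2) = 9*(2 + 5*j) = 18 + 45*j)
D(J, o) = -35*o + J*o (D(J, o) = J*o - 35*o = -35*o + J*o)
D(H(1, U(-3)), -8) - 1*4670 = -8*(-35 - (18 + 45*(-3))) - 1*4670 = -8*(-35 - (18 - 135)) - 4670 = -8*(-35 - 1*(-117)) - 4670 = -8*(-35 + 117) - 4670 = -8*82 - 4670 = -656 - 4670 = -5326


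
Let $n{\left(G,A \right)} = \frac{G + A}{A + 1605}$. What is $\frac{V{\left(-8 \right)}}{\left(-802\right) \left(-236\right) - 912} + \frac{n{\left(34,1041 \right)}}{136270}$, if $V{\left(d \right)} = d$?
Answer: $- \frac{67051909}{1697926107780} \approx -3.949 \cdot 10^{-5}$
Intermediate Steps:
$n{\left(G,A \right)} = \frac{A + G}{1605 + A}$
$\frac{V{\left(-8 \right)}}{\left(-802\right) \left(-236\right) - 912} + \frac{n{\left(34,1041 \right)}}{136270} = - \frac{8}{\left(-802\right) \left(-236\right) - 912} + \frac{\frac{1}{1605 + 1041} \left(1041 + 34\right)}{136270} = - \frac{8}{189272 - 912} + \frac{1}{2646} \cdot 1075 \cdot \frac{1}{136270} = - \frac{8}{188360} + \frac{1}{2646} \cdot 1075 \cdot \frac{1}{136270} = \left(-8\right) \frac{1}{188360} + \frac{1075}{2646} \cdot \frac{1}{136270} = - \frac{1}{23545} + \frac{215}{72114084} = - \frac{67051909}{1697926107780}$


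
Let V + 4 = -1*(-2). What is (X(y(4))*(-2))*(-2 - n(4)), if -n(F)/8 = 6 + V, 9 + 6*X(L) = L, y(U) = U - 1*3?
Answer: 80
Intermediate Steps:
V = -2 (V = -4 - 1*(-2) = -4 + 2 = -2)
y(U) = -3 + U (y(U) = U - 3 = -3 + U)
X(L) = -3/2 + L/6
n(F) = -32 (n(F) = -8*(6 - 2) = -8*4 = -32)
(X(y(4))*(-2))*(-2 - n(4)) = ((-3/2 + (-3 + 4)/6)*(-2))*(-2 - 1*(-32)) = ((-3/2 + (⅙)*1)*(-2))*(-2 + 32) = ((-3/2 + ⅙)*(-2))*30 = -4/3*(-2)*30 = (8/3)*30 = 80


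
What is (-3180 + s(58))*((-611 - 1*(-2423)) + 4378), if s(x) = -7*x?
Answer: -22197340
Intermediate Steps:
(-3180 + s(58))*((-611 - 1*(-2423)) + 4378) = (-3180 - 7*58)*((-611 - 1*(-2423)) + 4378) = (-3180 - 406)*((-611 + 2423) + 4378) = -3586*(1812 + 4378) = -3586*6190 = -22197340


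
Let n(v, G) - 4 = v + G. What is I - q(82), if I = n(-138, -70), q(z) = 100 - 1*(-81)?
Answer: -385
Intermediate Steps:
q(z) = 181 (q(z) = 100 + 81 = 181)
n(v, G) = 4 + G + v (n(v, G) = 4 + (v + G) = 4 + (G + v) = 4 + G + v)
I = -204 (I = 4 - 70 - 138 = -204)
I - q(82) = -204 - 1*181 = -204 - 181 = -385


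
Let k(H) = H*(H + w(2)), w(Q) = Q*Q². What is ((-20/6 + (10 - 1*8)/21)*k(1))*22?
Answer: -4488/7 ≈ -641.14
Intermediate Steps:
w(Q) = Q³
k(H) = H*(8 + H) (k(H) = H*(H + 2³) = H*(H + 8) = H*(8 + H))
((-20/6 + (10 - 1*8)/21)*k(1))*22 = ((-20/6 + (10 - 1*8)/21)*(1*(8 + 1)))*22 = ((-20*⅙ + (10 - 8)*(1/21))*(1*9))*22 = ((-10/3 + 2*(1/21))*9)*22 = ((-10/3 + 2/21)*9)*22 = -68/21*9*22 = -204/7*22 = -4488/7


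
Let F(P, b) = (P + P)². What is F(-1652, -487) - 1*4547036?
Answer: 6369380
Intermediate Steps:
F(P, b) = 4*P² (F(P, b) = (2*P)² = 4*P²)
F(-1652, -487) - 1*4547036 = 4*(-1652)² - 1*4547036 = 4*2729104 - 4547036 = 10916416 - 4547036 = 6369380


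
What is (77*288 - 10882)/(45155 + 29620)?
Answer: 11294/74775 ≈ 0.15104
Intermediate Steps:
(77*288 - 10882)/(45155 + 29620) = (22176 - 10882)/74775 = 11294*(1/74775) = 11294/74775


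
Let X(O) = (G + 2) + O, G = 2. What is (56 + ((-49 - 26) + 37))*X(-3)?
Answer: 18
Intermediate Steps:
X(O) = 4 + O (X(O) = (2 + 2) + O = 4 + O)
(56 + ((-49 - 26) + 37))*X(-3) = (56 + ((-49 - 26) + 37))*(4 - 3) = (56 + (-75 + 37))*1 = (56 - 38)*1 = 18*1 = 18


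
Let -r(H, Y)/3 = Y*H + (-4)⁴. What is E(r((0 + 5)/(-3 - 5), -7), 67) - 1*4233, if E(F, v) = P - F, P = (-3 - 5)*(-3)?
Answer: -27423/8 ≈ -3427.9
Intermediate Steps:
r(H, Y) = -768 - 3*H*Y (r(H, Y) = -3*(Y*H + (-4)⁴) = -3*(H*Y + 256) = -3*(256 + H*Y) = -768 - 3*H*Y)
P = 24 (P = -8*(-3) = 24)
E(F, v) = 24 - F
E(r((0 + 5)/(-3 - 5), -7), 67) - 1*4233 = (24 - (-768 - 3*(0 + 5)/(-3 - 5)*(-7))) - 1*4233 = (24 - (-768 - 3*5/(-8)*(-7))) - 4233 = (24 - (-768 - 3*5*(-⅛)*(-7))) - 4233 = (24 - (-768 - 3*(-5/8)*(-7))) - 4233 = (24 - (-768 - 105/8)) - 4233 = (24 - 1*(-6249/8)) - 4233 = (24 + 6249/8) - 4233 = 6441/8 - 4233 = -27423/8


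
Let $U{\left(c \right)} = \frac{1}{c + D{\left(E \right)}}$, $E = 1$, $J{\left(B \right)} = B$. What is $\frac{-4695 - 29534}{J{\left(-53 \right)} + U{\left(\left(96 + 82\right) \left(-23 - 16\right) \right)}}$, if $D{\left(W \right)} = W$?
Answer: $\frac{18275653}{28298} \approx 645.83$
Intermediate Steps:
$U{\left(c \right)} = \frac{1}{1 + c}$ ($U{\left(c \right)} = \frac{1}{c + 1} = \frac{1}{1 + c}$)
$\frac{-4695 - 29534}{J{\left(-53 \right)} + U{\left(\left(96 + 82\right) \left(-23 - 16\right) \right)}} = \frac{-4695 - 29534}{-53 + \frac{1}{1 + \left(96 + 82\right) \left(-23 - 16\right)}} = - \frac{34229}{-53 + \frac{1}{1 + 178 \left(-39\right)}} = - \frac{34229}{-53 + \frac{1}{1 - 6942}} = - \frac{34229}{-53 + \frac{1}{-6941}} = - \frac{34229}{-53 - \frac{1}{6941}} = - \frac{34229}{- \frac{367874}{6941}} = \left(-34229\right) \left(- \frac{6941}{367874}\right) = \frac{18275653}{28298}$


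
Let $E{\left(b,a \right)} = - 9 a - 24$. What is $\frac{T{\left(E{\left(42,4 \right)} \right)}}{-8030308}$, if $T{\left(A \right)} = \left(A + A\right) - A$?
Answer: $\frac{15}{2007577} \approx 7.4717 \cdot 10^{-6}$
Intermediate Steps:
$E{\left(b,a \right)} = -24 - 9 a$
$T{\left(A \right)} = A$ ($T{\left(A \right)} = 2 A - A = A$)
$\frac{T{\left(E{\left(42,4 \right)} \right)}}{-8030308} = \frac{-24 - 36}{-8030308} = \left(-24 - 36\right) \left(- \frac{1}{8030308}\right) = \left(-60\right) \left(- \frac{1}{8030308}\right) = \frac{15}{2007577}$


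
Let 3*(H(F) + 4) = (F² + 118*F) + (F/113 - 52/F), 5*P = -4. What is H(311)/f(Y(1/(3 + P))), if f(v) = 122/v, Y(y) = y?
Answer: 11721032615/70742859 ≈ 165.69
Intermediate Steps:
P = -⅘ (P = (⅕)*(-4) = -⅘ ≈ -0.80000)
H(F) = -4 - 52/(3*F) + F²/3 + 4445*F/113 (H(F) = -4 + ((F² + 118*F) + (F/113 - 52/F))/3 = -4 + ((F² + 118*F) + (-52/F + F/113))/3 = -4 + (F² - 52/F + 13335*F/113)/3 = -4 + (-52/(3*F) + F²/3 + 4445*F/113) = -4 - 52/(3*F) + F²/3 + 4445*F/113)
H(311)/f(Y(1/(3 + P))) = ((1/339)*(-5876 + 311*(-1356 + 113*311² + 13335*311))/311)/((122/(1/(3 - ⅘)))) = ((1/339)*(1/311)*(-5876 + 311*(-1356 + 113*96721 + 4147185)))/((122/(1/(11/5)))) = ((1/339)*(1/311)*(-5876 + 311*(-1356 + 10929473 + 4147185)))/((122/(5/11))) = ((1/339)*(1/311)*(-5876 + 311*15075302))/((122*(11/5))) = ((1/339)*(1/311)*(-5876 + 4688418922))/(1342/5) = ((1/339)*(1/311)*4688413046)*(5/1342) = (4688413046/105429)*(5/1342) = 11721032615/70742859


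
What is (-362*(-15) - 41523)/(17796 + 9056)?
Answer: -36093/26852 ≈ -1.3441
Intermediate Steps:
(-362*(-15) - 41523)/(17796 + 9056) = (5430 - 41523)/26852 = -36093*1/26852 = -36093/26852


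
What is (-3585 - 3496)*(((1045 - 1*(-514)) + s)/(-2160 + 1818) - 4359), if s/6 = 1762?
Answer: 10642098629/342 ≈ 3.1117e+7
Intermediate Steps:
s = 10572 (s = 6*1762 = 10572)
(-3585 - 3496)*(((1045 - 1*(-514)) + s)/(-2160 + 1818) - 4359) = (-3585 - 3496)*(((1045 - 1*(-514)) + 10572)/(-2160 + 1818) - 4359) = -7081*(((1045 + 514) + 10572)/(-342) - 4359) = -7081*((1559 + 10572)*(-1/342) - 4359) = -7081*(12131*(-1/342) - 4359) = -7081*(-12131/342 - 4359) = -7081*(-1502909/342) = 10642098629/342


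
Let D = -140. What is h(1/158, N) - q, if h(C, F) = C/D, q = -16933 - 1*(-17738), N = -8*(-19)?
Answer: -17806601/22120 ≈ -805.00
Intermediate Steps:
N = 152
q = 805 (q = -16933 + 17738 = 805)
h(C, F) = -C/140 (h(C, F) = C/(-140) = C*(-1/140) = -C/140)
h(1/158, N) - q = -1/140/158 - 1*805 = -1/140*1/158 - 805 = -1/22120 - 805 = -17806601/22120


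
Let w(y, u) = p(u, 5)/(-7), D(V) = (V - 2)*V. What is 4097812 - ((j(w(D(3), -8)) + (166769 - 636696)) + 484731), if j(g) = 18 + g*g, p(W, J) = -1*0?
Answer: 4082990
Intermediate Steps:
p(W, J) = 0
D(V) = V*(-2 + V) (D(V) = (-2 + V)*V = V*(-2 + V))
w(y, u) = 0 (w(y, u) = 0/(-7) = 0*(-⅐) = 0)
j(g) = 18 + g²
4097812 - ((j(w(D(3), -8)) + (166769 - 636696)) + 484731) = 4097812 - (((18 + 0²) + (166769 - 636696)) + 484731) = 4097812 - (((18 + 0) - 469927) + 484731) = 4097812 - ((18 - 469927) + 484731) = 4097812 - (-469909 + 484731) = 4097812 - 1*14822 = 4097812 - 14822 = 4082990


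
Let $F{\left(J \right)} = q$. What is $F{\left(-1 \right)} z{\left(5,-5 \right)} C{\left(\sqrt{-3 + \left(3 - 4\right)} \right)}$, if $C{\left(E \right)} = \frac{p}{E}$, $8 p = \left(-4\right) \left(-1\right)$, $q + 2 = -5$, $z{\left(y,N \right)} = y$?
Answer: $\frac{35 i}{4} \approx 8.75 i$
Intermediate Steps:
$q = -7$ ($q = -2 - 5 = -7$)
$F{\left(J \right)} = -7$
$p = \frac{1}{2}$ ($p = \frac{\left(-4\right) \left(-1\right)}{8} = \frac{1}{8} \cdot 4 = \frac{1}{2} \approx 0.5$)
$C{\left(E \right)} = \frac{1}{2 E}$
$F{\left(-1 \right)} z{\left(5,-5 \right)} C{\left(\sqrt{-3 + \left(3 - 4\right)} \right)} = \left(-7\right) 5 \frac{1}{2 \sqrt{-3 + \left(3 - 4\right)}} = - 35 \frac{1}{2 \sqrt{-3 + \left(3 - 4\right)}} = - 35 \frac{1}{2 \sqrt{-3 - 1}} = - 35 \frac{1}{2 \sqrt{-4}} = - 35 \frac{1}{2 \cdot 2 i} = - 35 \frac{\left(- \frac{1}{2}\right) i}{2} = - 35 \left(- \frac{i}{4}\right) = \frac{35 i}{4}$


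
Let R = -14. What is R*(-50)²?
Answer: -35000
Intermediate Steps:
R*(-50)² = -14*(-50)² = -14*2500 = -35000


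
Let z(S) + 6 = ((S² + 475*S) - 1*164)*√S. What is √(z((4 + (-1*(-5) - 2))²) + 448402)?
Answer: 2*√156745 ≈ 791.82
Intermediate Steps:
z(S) = -6 + √S*(-164 + S² + 475*S) (z(S) = -6 + ((S² + 475*S) - 1*164)*√S = -6 + ((S² + 475*S) - 164)*√S = -6 + (-164 + S² + 475*S)*√S = -6 + √S*(-164 + S² + 475*S))
√(z((4 + (-1*(-5) - 2))²) + 448402) = √((-6 + ((4 + (-1*(-5) - 2))²)^(5/2) - 164*√((4 + (-1*(-5) - 2))²) + 475*((4 + (-1*(-5) - 2))²)^(3/2)) + 448402) = √((-6 + ((4 + (5 - 2))²)^(5/2) - 164*√((4 + (5 - 2))²) + 475*((4 + (5 - 2))²)^(3/2)) + 448402) = √((-6 + ((4 + 3)²)^(5/2) - 164*√((4 + 3)²) + 475*((4 + 3)²)^(3/2)) + 448402) = √((-6 + (7²)^(5/2) - 164*√(7²) + 475*(7²)^(3/2)) + 448402) = √((-6 + 49^(5/2) - 164*√49 + 475*49^(3/2)) + 448402) = √((-6 + 16807 - 164*7 + 475*343) + 448402) = √((-6 + 16807 - 1148 + 162925) + 448402) = √(178578 + 448402) = √626980 = 2*√156745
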